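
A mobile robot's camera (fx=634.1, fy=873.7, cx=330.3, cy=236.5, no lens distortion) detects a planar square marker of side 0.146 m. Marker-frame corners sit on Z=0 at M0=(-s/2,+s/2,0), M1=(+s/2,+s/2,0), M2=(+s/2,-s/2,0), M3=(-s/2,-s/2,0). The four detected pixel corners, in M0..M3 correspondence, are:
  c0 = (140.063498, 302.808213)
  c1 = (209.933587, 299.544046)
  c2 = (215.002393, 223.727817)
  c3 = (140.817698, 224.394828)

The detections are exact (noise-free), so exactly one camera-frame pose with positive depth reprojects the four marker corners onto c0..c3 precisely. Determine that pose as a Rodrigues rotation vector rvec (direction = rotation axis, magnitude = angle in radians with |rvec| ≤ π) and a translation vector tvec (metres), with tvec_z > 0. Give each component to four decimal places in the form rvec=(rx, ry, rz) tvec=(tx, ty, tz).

Intrinsics K: fx=634.1, fy=873.7, cx=330.3, cy=236.5
Marker side s = 0.146 m; corners in marker frame (Z=0):
  M0 = (-0.0730, +0.0730, 0)
  M1 = (+0.0730, +0.0730, 0)
  M2 = (+0.0730, -0.0730, 0)
  M3 = (-0.0730, -0.0730, 0)
Detected image corners:
  c0 = (140.063498, 302.808213) px
  c1 = (209.933587, 299.544046) px
  c2 = (215.002393, 223.727817) px
  c3 = (140.817698, 224.394828) px
Planar DLT: solve 8×8 A·h = b for H (H[2,2]=1):
  H  [+535.47869 +53.91692 +177.04426]
  H  [+49.65663 +638.33909 +263.78371]
  H  [+0.24139 +0.42005 +1.00000]
B = K⁻¹H; ‖b₁‖=0.758233, ‖b₂‖=0.758233; λ = 2/(‖b₁‖+‖b₂‖) = 1.318856, sign → tz>0 ⇒ λ=+1.318856
r₁ = λ·B[:,0] = (+0.94791,-0.01122,+0.31835); r₂ = λ·B[:,1] = (-0.17643,+0.81362,+0.55398)
r₃ = r₁×r₂ = (-0.26523,-0.58129,+0.76926); SVD([r₁ r₂ r₃]) → R = UVᵀ:
  R  [+0.94791 -0.17643 -0.26523]
  R  [-0.01122 +0.81362 -0.58129]
  R  [+0.31835 +0.55398 +0.76926]
t = (-0.31875, +0.04118, +1.31886) m
tr R = 2.530784; θ = arccos((tr R − 1)/2) = 0.699146 rad = 40.058°
axis k = ((R−Rᵀ)₃₂, (R−Rᵀ)₁₃, (R−Rᵀ)₂₁) / (2 sinθ) = (+0.882017, -0.453400, +0.128354)
rvec = θ·k = (+0.616659, -0.316993, +0.089738)

rvec=(0.6167, -0.3170, 0.0897) tvec=(-0.3188, 0.0412, 1.3189)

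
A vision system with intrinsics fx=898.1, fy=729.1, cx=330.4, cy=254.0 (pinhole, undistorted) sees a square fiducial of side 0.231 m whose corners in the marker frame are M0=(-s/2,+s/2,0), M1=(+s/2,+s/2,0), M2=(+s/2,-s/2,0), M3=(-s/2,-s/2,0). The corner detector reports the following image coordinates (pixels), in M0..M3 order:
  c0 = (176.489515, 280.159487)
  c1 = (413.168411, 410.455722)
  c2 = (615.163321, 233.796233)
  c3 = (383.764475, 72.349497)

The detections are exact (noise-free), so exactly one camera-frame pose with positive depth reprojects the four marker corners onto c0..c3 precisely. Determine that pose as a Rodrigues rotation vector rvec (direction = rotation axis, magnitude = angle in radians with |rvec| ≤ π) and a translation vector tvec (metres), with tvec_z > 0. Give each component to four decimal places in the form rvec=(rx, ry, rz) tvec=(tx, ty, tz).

Intrinsics K: fx=898.1, fy=729.1, cx=330.4, cy=254.0
Marker side s = 0.231 m; corners in marker frame (Z=0):
  M0 = (-0.1155, +0.1155, 0)
  M1 = (+0.1155, +0.1155, 0)
  M2 = (+0.1155, -0.1155, 0)
  M3 = (-0.1155, -0.1155, 0)
Detected image corners:
  c0 = (176.489515, 280.159487) px
  c1 = (413.168411, 410.455722) px
  c2 = (615.163321, 233.796233) px
  c3 = (383.764475, 72.349497) px
Planar DLT: solve 8×8 A·h = b for H (H[2,2]=1):
  H  [+1198.73406 -762.13187 +399.78459]
  H  [+745.24904 +905.80477 +256.55952]
  H  [+0.46625 +0.31001 +1.00000]
B = K⁻¹H; ‖b₁‖=1.519730, ‖b₂‖=1.519730; λ = 2/(‖b₁‖+‖b₂‖) = 0.658011, sign → tz>0 ⇒ λ=+0.658011
r₁ = λ·B[:,0] = (+0.76541,+0.56571,+0.30680); r₂ = λ·B[:,1] = (-0.63344,+0.74642,+0.20399)
r₃ = r₁×r₂ = (-0.11360,-0.35047,+0.92966); SVD([r₁ r₂ r₃]) → R = UVᵀ:
  R  [+0.76541 -0.63344 -0.11360]
  R  [+0.56571 +0.74642 -0.35047]
  R  [+0.30680 +0.20399 +0.92966]
t = (+0.05084, +0.00231, +0.65801) m
tr R = 2.441491; θ = arccos((tr R − 1)/2) = 0.765919 rad = 43.884°
axis k = ((R−Rᵀ)₃₂, (R−Rᵀ)₁₃, (R−Rᵀ)₂₁) / (2 sinθ) = (+0.399928, -0.303233, +0.864932)
rvec = θ·k = (+0.306312, -0.232252, +0.662468)

rvec=(0.3063, -0.2323, 0.6625) tvec=(0.0508, 0.0023, 0.6580)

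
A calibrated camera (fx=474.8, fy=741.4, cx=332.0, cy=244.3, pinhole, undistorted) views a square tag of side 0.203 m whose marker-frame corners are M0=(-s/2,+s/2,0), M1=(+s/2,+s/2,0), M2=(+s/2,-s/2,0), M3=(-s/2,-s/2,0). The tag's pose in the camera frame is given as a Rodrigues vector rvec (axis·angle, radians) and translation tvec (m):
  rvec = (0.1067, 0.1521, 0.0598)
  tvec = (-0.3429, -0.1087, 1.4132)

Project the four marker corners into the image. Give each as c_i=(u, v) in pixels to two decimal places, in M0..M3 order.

c0=(184.14, 236.67) c1=(248.47, 243.72) c2=(250.68, 136.01) c3=(185.29, 131.13)

Intrinsics K: fx=474.8, fy=741.4, cx=332.0, cy=244.3
Marker side s = 0.203 m; corners in marker frame (Z=0):
  M0 = (-0.1015, +0.1015, 0)
  M1 = (+0.1015, +0.1015, 0)
  M2 = (+0.1015, -0.1015, 0)
  M3 = (-0.1015, -0.1015, 0)
rvec = (0.1067, 0.1521, 0.0598), |rvec| = θ = 0.19518 rad = 11.183°
Rodrigues: sinθ=0.19394, 1−cosθ=0.01899; R = I + sinθ·[k]× + (1−cosθ)·[k]×²:
    [+0.98669 -0.05133 +0.15432]
    [+0.06751 +0.99254 -0.10149]
    [-0.14796 +0.11056 +0.98280]
t = (-0.3429, -0.1087, 1.4132) m
M0: Pc = R·M0+t = (-0.44826, -0.01481, +1.43944); u = 474.8·(-0.44826)/1.43944 + 332.0 = 184.1415, v = 741.4·(-0.01481)/1.43944 + 244.3 = 236.6724
M1: Pc = R·M1+t = (-0.24796, -0.00110, +1.40940); u = 474.8·(-0.24796)/1.40940 + 332.0 = 248.4667, v = 741.4·(-0.00110)/1.40940 + 244.3 = 243.7189
M2: Pc = R·M2+t = (-0.23754, -0.20259, +1.38696); u = 474.8·(-0.23754)/1.38696 + 332.0 = 250.6823, v = 741.4·(-0.20259)/1.38696 + 244.3 = 136.0050
M3: Pc = R·M3+t = (-0.43784, -0.21630, +1.41700); u = 474.8·(-0.43784)/1.41700 + 332.0 = 185.2912, v = 741.4·(-0.21630)/1.41700 + 244.3 = 131.1300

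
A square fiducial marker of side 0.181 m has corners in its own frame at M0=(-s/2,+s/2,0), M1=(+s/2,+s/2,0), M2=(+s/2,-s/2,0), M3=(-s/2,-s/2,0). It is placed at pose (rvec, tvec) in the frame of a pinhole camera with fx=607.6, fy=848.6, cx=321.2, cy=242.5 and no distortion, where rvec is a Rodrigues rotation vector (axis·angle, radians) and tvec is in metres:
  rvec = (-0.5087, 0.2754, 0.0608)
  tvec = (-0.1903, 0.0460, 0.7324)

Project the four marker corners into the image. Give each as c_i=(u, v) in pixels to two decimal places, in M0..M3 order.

c0=(75.75, 392.04) c1=(216.40, 400.78) c2=(246.74, 204.13) c3=(119.23, 208.57)

Intrinsics K: fx=607.6, fy=848.6, cx=321.2, cy=242.5
Marker side s = 0.181 m; corners in marker frame (Z=0):
  M0 = (-0.0905, +0.0905, 0)
  M1 = (+0.0905, +0.0905, 0)
  M2 = (+0.0905, -0.0905, 0)
  M3 = (-0.0905, -0.0905, 0)
rvec = (-0.5087, 0.2754, 0.0608), |rvec| = θ = 0.58165 rad = 33.326°
Rodrigues: sinθ=0.54940, 1−cosθ=0.16444; R = I + sinθ·[k]× + (1−cosθ)·[k]×²:
    [+0.96134 -0.12552 +0.24510]
    [-0.01067 +0.87242 +0.48864]
    [-0.27517 -0.47236 +0.83735]
t = (-0.1903, 0.0460, 0.7324) m
M0: Pc = R·M0+t = (-0.28866, +0.12592, +0.71455); u = 607.6·(-0.28866)/0.71455 + 321.2 = 75.7456, v = 848.6·(+0.12592)/0.71455 + 242.5 = 392.0412
M1: Pc = R·M1+t = (-0.11466, +0.12399, +0.66475); u = 607.6·(-0.11466)/0.66475 + 321.2 = 216.3984, v = 848.6·(+0.12399)/0.66475 + 242.5 = 400.7808
M2: Pc = R·M2+t = (-0.09194, -0.03392, +0.75025); u = 607.6·(-0.09194)/0.75025 + 321.2 = 246.7416, v = 848.6·(-0.03392)/0.75025 + 242.5 = 204.1338
M3: Pc = R·M3+t = (-0.26594, -0.03199, +0.80005); u = 607.6·(-0.26594)/0.80005 + 321.2 = 119.2306, v = 848.6·(-0.03199)/0.80005 + 242.5 = 208.5699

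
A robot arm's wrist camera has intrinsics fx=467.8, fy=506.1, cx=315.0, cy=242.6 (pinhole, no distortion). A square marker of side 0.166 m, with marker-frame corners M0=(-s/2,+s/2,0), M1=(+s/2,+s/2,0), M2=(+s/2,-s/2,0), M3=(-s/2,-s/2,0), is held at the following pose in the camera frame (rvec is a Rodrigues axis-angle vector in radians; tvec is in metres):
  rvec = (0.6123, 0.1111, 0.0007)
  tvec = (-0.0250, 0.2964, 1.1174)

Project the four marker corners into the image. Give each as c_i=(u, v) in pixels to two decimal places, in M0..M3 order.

Intrinsics K: fx=467.8, fy=506.1, cx=315.0, cy=242.6
Marker side s = 0.166 m; corners in marker frame (Z=0):
  M0 = (-0.0830, +0.0830, 0)
  M1 = (+0.0830, +0.0830, 0)
  M2 = (+0.0830, -0.0830, 0)
  M3 = (-0.0830, -0.0830, 0)
rvec = (0.6123, 0.1111, 0.0007), |rvec| = θ = 0.62230 rad = 35.655°
Rodrigues: sinθ=0.58290, 1−cosθ=0.18746; R = I + sinθ·[k]× + (1−cosθ)·[k]×²:
    [+0.99402 +0.03227 +0.10427]
    [+0.03359 +0.81852 -0.57350]
    [-0.10386 +0.57358 +0.81254]
t = (-0.0250, 0.2964, 1.1174) m
M0: Pc = R·M0+t = (-0.10483, +0.36155, +1.17363); u = 467.8·(-0.10483)/1.17363 + 315.0 = 273.2173, v = 506.1·(+0.36155)/1.17363 + 242.6 = 398.5099
M1: Pc = R·M1+t = (+0.06018, +0.36712, +1.15639); u = 467.8·(+0.06018)/1.15639 + 315.0 = 339.3461, v = 506.1·(+0.36712)/1.15639 + 242.6 = 403.2744
M2: Pc = R·M2+t = (+0.05483, +0.23125, +1.06117); u = 467.8·(+0.05483)/1.06117 + 315.0 = 339.1688, v = 506.1·(+0.23125)/1.06117 + 242.6 = 352.8893
M3: Pc = R·M3+t = (-0.11018, +0.22568, +1.07841); u = 467.8·(-0.11018)/1.07841 + 315.0 = 267.2043, v = 506.1·(+0.22568)/1.07841 + 242.6 = 348.5097

c0=(273.22, 398.51) c1=(339.35, 403.27) c2=(339.17, 352.89) c3=(267.20, 348.51)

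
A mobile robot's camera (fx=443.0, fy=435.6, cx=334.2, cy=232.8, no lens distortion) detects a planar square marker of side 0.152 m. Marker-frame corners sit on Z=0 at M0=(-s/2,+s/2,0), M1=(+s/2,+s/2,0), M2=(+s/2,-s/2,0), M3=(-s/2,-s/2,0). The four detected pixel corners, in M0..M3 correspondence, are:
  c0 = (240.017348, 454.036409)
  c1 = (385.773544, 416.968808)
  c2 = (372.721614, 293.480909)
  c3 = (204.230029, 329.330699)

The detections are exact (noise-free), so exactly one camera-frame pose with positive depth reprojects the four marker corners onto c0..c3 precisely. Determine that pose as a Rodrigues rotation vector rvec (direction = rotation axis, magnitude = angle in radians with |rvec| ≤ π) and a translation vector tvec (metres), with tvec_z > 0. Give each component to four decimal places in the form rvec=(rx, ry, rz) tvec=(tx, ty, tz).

rvec=(0.3800, -0.1752, -0.1609) tvec=(-0.0293, 0.1403, 0.4232)

Intrinsics K: fx=443.0, fy=435.6, cx=334.2, cy=232.8
Marker side s = 0.152 m; corners in marker frame (Z=0):
  M0 = (-0.0760, +0.0760, 0)
  M1 = (+0.0760, +0.0760, 0)
  M2 = (+0.0760, -0.0760, 0)
  M3 = (-0.0760, -0.0760, 0)
Detected image corners:
  c0 = (240.017348, 454.036409) px
  c1 = (385.773544, 416.968808) px
  c2 = (372.721614, 293.480909) px
  c3 = (204.230029, 329.330699) px
Planar DLT: solve 8×8 A·h = b for H (H[2,2]=1):
  H  [+1127.57778 +429.63921 +303.48712]
  H  [-117.19021 +1152.73035 +377.24595]
  H  [+0.32921 +0.90079 +1.00000]
B = K⁻¹H; ‖b₁‖=2.362718, ‖b₂‖=2.362718; λ = 2/(‖b₁‖+‖b₂‖) = 0.423241, sign → tz>0 ⇒ λ=+0.423241
r₁ = λ·B[:,0] = (+0.97217,-0.18833,+0.13933); r₂ = λ·B[:,1] = (+0.12286,+0.91627,+0.38125)
r₃ = r₁×r₂ = (-0.19947,-0.35352,+0.91391); SVD([r₁ r₂ r₃]) → R = UVᵀ:
  R  [+0.97217 +0.12286 -0.19947]
  R  [-0.18833 +0.91627 -0.35352]
  R  [+0.13933 +0.38125 +0.91391]
t = (-0.02934, +0.14035, +0.42324) m
tr R = 2.802353; θ = arccos((tr R − 1)/2) = 0.448320 rad = 25.687°
axis k = ((R−Rᵀ)₃₂, (R−Rᵀ)₁₃, (R−Rᵀ)₂₁) / (2 sinθ) = (+0.847586, -0.390820, -0.358967)
rvec = θ·k = (+0.379990, -0.175212, -0.160932)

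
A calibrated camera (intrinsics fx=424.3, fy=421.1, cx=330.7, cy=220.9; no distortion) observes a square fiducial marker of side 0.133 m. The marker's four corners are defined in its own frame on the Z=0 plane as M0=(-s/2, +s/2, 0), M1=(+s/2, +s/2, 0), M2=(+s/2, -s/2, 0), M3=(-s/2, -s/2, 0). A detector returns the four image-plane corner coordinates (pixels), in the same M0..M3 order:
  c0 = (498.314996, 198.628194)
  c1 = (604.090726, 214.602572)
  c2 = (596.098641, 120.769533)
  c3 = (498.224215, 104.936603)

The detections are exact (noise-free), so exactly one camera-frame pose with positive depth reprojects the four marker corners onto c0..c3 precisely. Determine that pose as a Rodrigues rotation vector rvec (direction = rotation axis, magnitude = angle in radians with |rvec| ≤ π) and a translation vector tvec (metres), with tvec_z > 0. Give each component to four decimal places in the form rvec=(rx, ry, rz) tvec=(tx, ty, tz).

Intrinsics K: fx=424.3, fy=421.1, cx=330.7, cy=220.9
Marker side s = 0.133 m; corners in marker frame (Z=0):
  M0 = (-0.0665, +0.0665, 0)
  M1 = (+0.0665, +0.0665, 0)
  M2 = (+0.0665, -0.0665, 0)
  M3 = (-0.0665, -0.0665, 0)
Detected image corners:
  c0 = (498.314996, 198.628194) px
  c1 = (604.090726, 214.602572) px
  c2 = (596.098641, 120.769533) px
  c3 = (498.224215, 104.936603) px
Planar DLT: solve 8×8 A·h = b for H (H[2,2]=1):
  H  [+812.88684 -291.77380 +549.40193]
  H  [+133.64598 +611.22917 +157.95104]
  H  [+0.08821 -0.58694 +1.00000]
B = K⁻¹H; ‖b₁‖=1.868950, ‖b₂‖=1.868950; λ = 2/(‖b₁‖+‖b₂‖) = 0.535060, sign → tz>0 ⇒ λ=+0.535060
r₁ = λ·B[:,0] = (+0.98830,+0.14505,+0.04720); r₂ = λ·B[:,1] = (-0.12317,+0.94138,-0.31405)
r₃ = r₁×r₂ = (-0.08999,+0.30456,+0.94823); SVD([r₁ r₂ r₃]) → R = UVᵀ:
  R  [+0.98830 -0.12317 -0.08999]
  R  [+0.14505 +0.94138 +0.30456]
  R  [+0.04720 -0.31405 +0.94823]
t = (+0.27579, -0.07998, +0.53506) m
tr R = 2.877915; θ = arccos((tr R − 1)/2) = 0.351208 rad = 20.123°
axis k = ((R−Rᵀ)₃₂, (R−Rᵀ)₁₃, (R−Rᵀ)₂₁) / (2 sinθ) = (-0.899047, -0.199376, +0.389826)
rvec = θ·k = (-0.315753, -0.070023, +0.136910)

rvec=(-0.3158, -0.0700, 0.1369) tvec=(0.2758, -0.0800, 0.5351)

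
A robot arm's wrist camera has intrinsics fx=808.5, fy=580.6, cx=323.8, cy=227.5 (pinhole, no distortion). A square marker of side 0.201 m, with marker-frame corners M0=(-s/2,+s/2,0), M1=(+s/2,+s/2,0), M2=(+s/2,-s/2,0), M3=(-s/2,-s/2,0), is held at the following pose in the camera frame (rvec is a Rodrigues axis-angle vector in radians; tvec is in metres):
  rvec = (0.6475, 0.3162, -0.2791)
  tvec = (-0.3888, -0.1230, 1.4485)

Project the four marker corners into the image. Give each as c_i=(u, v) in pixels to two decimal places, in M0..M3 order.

Intrinsics K: fx=808.5, fy=580.6, cx=323.8, cy=227.5
Marker side s = 0.201 m; corners in marker frame (Z=0):
  M0 = (-0.1005, +0.1005, 0)
  M1 = (+0.1005, +0.1005, 0)
  M2 = (+0.1005, -0.1005, 0)
  M3 = (-0.1005, -0.1005, 0)
rvec = (0.6475, 0.3162, -0.2791), |rvec| = θ = 0.77275 rad = 44.275°
Rodrigues: sinθ=0.69810, 1−cosθ=0.28400; R = I + sinθ·[k]× + (1−cosθ)·[k]×²:
    [+0.91540 +0.34952 +0.19971]
    [-0.15476 +0.76355 -0.62693]
    [-0.37161 +0.54298 +0.75305]
t = (-0.3888, -0.1230, 1.4485) m
M0: Pc = R·M0+t = (-0.44567, -0.03071, +1.54042); u = 808.5·(-0.44567)/1.54042 + 323.8 = 89.8859, v = 580.6·(-0.03071)/1.54042 + 227.5 = 215.9253
M1: Pc = R·M1+t = (-0.26168, -0.06182, +1.46572); u = 808.5·(-0.26168)/1.46572 + 323.8 = 179.4583, v = 580.6·(-0.06182)/1.46572 + 227.5 = 203.0131
M2: Pc = R·M2+t = (-0.33193, -0.21529, +1.35658); u = 808.5·(-0.33193)/1.35658 + 323.8 = 125.9762, v = 580.6·(-0.21529)/1.35658 + 227.5 = 135.3585
M3: Pc = R·M3+t = (-0.51592, -0.18418, +1.43128); u = 808.5·(-0.51592)/1.43128 + 323.8 = 32.3647, v = 580.6·(-0.18418)/1.43128 + 227.5 = 152.7859

c0=(89.89, 215.93) c1=(179.46, 203.01) c2=(125.98, 135.36) c3=(32.36, 152.79)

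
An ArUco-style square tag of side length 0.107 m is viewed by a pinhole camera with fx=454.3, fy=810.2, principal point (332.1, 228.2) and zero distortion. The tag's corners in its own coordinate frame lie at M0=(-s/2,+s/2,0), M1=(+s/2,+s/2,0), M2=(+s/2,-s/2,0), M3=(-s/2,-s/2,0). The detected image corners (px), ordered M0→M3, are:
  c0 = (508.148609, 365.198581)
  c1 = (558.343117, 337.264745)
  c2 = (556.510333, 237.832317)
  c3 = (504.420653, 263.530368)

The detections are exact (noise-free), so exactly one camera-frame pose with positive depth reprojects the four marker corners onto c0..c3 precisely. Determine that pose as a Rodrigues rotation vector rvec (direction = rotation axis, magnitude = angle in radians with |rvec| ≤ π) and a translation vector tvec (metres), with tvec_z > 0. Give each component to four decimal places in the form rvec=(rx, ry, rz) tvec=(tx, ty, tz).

rvec=(0.2446, -0.2682, -0.1996) tvec=(0.3523, 0.0725, 0.7995)

Intrinsics K: fx=454.3, fy=810.2, cx=332.1, cy=228.2
Marker side s = 0.107 m; corners in marker frame (Z=0):
  M0 = (-0.0535, +0.0535, 0)
  M1 = (+0.0535, +0.0535, 0)
  M2 = (+0.0535, -0.0535, 0)
  M3 = (-0.0535, -0.0535, 0)
Detected image corners:
  c0 = (508.148609, 365.198581) px
  c1 = (558.343117, 337.264745) px
  c2 = (556.510333, 237.832317) px
  c3 = (504.420653, 263.530368) px
Planar DLT: solve 8×8 A·h = b for H (H[2,2]=1):
  H  [+635.17296 +201.48527 +532.28502]
  H  [-161.75360 +1038.94549 +301.63252]
  H  [+0.29588 +0.33024 +1.00000]
B = K⁻¹H; ‖b₁‖=1.250750, ‖b₂‖=1.250750; λ = 2/(‖b₁‖+‖b₂‖) = 0.799520, sign → tz>0 ⇒ λ=+0.799520
r₁ = λ·B[:,0] = (+0.94491,-0.22625,+0.23656); r₂ = λ·B[:,1] = (+0.16158,+0.95088,+0.26403)
r₃ = r₁×r₂ = (-0.28468,-0.21126,+0.93505); SVD([r₁ r₂ r₃]) → R = UVᵀ:
  R  [+0.94491 +0.16158 -0.28468]
  R  [-0.22625 +0.95088 -0.21126]
  R  [+0.23656 +0.26403 +0.93505]
t = (+0.35230, +0.07246, +0.79952) m
tr R = 2.830842; θ = arccos((tr R − 1)/2) = 0.414244 rad = 23.734°
axis k = ((R−Rᵀ)₃₂, (R−Rᵀ)₁₃, (R−Rᵀ)₂₁) / (2 sinθ) = (+0.590437, -0.647512, -0.481781)
rvec = θ·k = (+0.244585, -0.268228, -0.199575)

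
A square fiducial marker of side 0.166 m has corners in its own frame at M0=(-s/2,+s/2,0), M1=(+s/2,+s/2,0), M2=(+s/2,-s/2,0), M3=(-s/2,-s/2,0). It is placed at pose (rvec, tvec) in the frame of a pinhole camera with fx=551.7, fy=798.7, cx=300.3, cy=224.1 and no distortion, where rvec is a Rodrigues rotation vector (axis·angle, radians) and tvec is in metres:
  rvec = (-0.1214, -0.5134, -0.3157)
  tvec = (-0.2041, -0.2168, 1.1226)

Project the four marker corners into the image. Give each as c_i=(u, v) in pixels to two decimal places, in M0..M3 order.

Intrinsics K: fx=551.7, fy=798.7, cx=300.3, cy=224.1
Marker side s = 0.166 m; corners in marker frame (Z=0):
  M0 = (-0.0830, +0.0830, 0)
  M1 = (+0.0830, +0.0830, 0)
  M2 = (+0.0830, -0.0830, 0)
  M3 = (-0.0830, -0.0830, 0)
rvec = (-0.1214, -0.5134, -0.3157), |rvec| = θ = 0.61480 rad = 35.226°
Rodrigues: sinθ=0.57680, 1−cosθ=0.18311; R = I + sinθ·[k]× + (1−cosθ)·[k]×²:
    [+0.82403 +0.32638 -0.46310]
    [-0.26599 +0.94458 +0.19241]
    [+0.50023 -0.03538 +0.86517]
t = (-0.2041, -0.2168, 1.1226) m
M0: Pc = R·M0+t = (-0.24540, -0.11632, +1.07814); u = 551.7·(-0.24540)/1.07814 + 300.3 = 174.7233, v = 798.7·(-0.11632)/1.07814 + 224.1 = 137.9269
M1: Pc = R·M1+t = (-0.10862, -0.16048, +1.16118); u = 551.7·(-0.10862)/1.16118 + 300.3 = 248.6943, v = 798.7·(-0.16048)/1.16118 + 224.1 = 113.7184
M2: Pc = R·M2+t = (-0.16280, -0.31728, +1.16706); u = 551.7·(-0.16280)/1.16706 + 300.3 = 223.3421, v = 798.7·(-0.31728)/1.16706 + 224.1 = 6.9644
M3: Pc = R·M3+t = (-0.29958, -0.27312, +1.08402); u = 551.7·(-0.29958)/1.08402 + 300.3 = 147.8298, v = 798.7·(-0.27312)/1.08402 + 224.1 = 22.8642

c0=(174.72, 137.93) c1=(248.69, 113.72) c2=(223.34, 6.96) c3=(147.83, 22.86)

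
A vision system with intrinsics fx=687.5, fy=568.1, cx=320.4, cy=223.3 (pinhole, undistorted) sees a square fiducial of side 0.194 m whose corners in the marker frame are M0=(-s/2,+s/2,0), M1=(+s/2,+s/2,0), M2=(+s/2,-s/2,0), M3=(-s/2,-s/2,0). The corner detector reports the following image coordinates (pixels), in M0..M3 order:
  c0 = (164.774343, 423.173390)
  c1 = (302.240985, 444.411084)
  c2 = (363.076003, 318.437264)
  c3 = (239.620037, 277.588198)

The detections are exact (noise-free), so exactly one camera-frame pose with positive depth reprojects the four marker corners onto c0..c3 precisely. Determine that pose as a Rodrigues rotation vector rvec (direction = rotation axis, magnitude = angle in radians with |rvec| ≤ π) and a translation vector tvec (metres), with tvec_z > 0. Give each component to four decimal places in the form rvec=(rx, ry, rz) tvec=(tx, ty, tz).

Intrinsics K: fx=687.5, fy=568.1, cx=320.4, cy=223.3
Marker side s = 0.194 m; corners in marker frame (Z=0):
  M0 = (-0.0970, +0.0970, 0)
  M1 = (+0.0970, +0.0970, 0)
  M2 = (+0.0970, -0.0970, 0)
  M3 = (-0.0970, -0.0970, 0)
Detected image corners:
  c0 = (164.774343, 423.173390) px
  c1 = (302.240985, 444.411084) px
  c2 = (363.076003, 318.437264) px
  c3 = (239.620037, 277.588198) px
Planar DLT: solve 8×8 A·h = b for H (H[2,2]=1):
  H  [+880.15770 -386.74316 +272.84322]
  H  [+445.60884 +641.65269 +366.09512]
  H  [+0.77852 -0.14874 +1.00000]
B = K⁻¹H; ‖b₁‖=1.294828, ‖b₂‖=1.294828; λ = 2/(‖b₁‖+‖b₂‖) = 0.772303, sign → tz>0 ⇒ λ=+0.772303
r₁ = λ·B[:,0] = (+0.70852,+0.36945,+0.60125); r₂ = λ·B[:,1] = (-0.38091,+0.91745,-0.11487)
r₃ = r₁×r₂ = (-0.59406,-0.14764,+0.79076); SVD([r₁ r₂ r₃]) → R = UVᵀ:
  R  [+0.70852 -0.38091 -0.59406]
  R  [+0.36945 +0.91745 -0.14764]
  R  [+0.60125 -0.11487 +0.79076]
t = (-0.05342, +0.19412, +0.77230) m
tr R = 2.416725; θ = arccos((tr R − 1)/2) = 0.783621 rad = 44.898°
axis k = ((R−Rᵀ)₃₂, (R−Rᵀ)₁₃, (R−Rᵀ)₂₁) / (2 sinθ) = (+0.023208, -0.846719, +0.531534)
rvec = θ·k = (+0.018186, -0.663507, +0.416521)

rvec=(0.0182, -0.6635, 0.4165) tvec=(-0.0534, 0.1941, 0.7723)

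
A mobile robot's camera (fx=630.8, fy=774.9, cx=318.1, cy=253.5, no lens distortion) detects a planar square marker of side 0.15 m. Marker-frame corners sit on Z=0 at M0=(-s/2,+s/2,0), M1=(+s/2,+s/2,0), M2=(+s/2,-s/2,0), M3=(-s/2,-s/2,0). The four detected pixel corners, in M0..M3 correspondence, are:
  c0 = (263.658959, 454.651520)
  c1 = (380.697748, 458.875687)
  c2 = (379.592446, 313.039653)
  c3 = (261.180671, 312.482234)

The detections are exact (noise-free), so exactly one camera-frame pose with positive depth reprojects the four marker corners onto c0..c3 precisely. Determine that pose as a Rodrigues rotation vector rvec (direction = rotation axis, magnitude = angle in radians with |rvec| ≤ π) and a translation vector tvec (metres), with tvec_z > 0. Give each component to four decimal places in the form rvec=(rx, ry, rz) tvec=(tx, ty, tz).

rvec=(0.0650, 0.1365, -0.0111) tvec=(0.0031, 0.1354, 0.7968)

Intrinsics K: fx=630.8, fy=774.9, cx=318.1, cy=253.5
Marker side s = 0.15 m; corners in marker frame (Z=0):
  M0 = (-0.0750, +0.0750, 0)
  M1 = (+0.0750, +0.0750, 0)
  M2 = (+0.0750, -0.0750, 0)
  M3 = (-0.0750, -0.0750, 0)
Detected image corners:
  c0 = (263.658959, 454.651520) px
  c1 = (380.697748, 458.875687) px
  c2 = (379.592446, 313.039653) px
  c3 = (261.180671, 312.482234) px
Planar DLT: solve 8×8 A·h = b for H (H[2,2]=1):
  H  [+729.84012 +37.82062 +320.53255]
  H  [-49.81585 +990.77840 +385.18086]
  H  [-0.17109 +0.08035 +1.00000]
B = K⁻¹H; ‖b₁‖=1.255027, ‖b₂‖=1.255027; λ = 2/(‖b₁‖+‖b₂‖) = 0.796795, sign → tz>0 ⇒ λ=+0.796795
r₁ = λ·B[:,0] = (+0.99064,-0.00663,-0.13632); r₂ = λ·B[:,1] = (+0.01549,+0.99783,+0.06403)
r₃ = r₁×r₂ = (+0.13560,-0.06554,+0.98859); SVD([r₁ r₂ r₃]) → R = UVᵀ:
  R  [+0.99064 +0.01549 +0.13560]
  R  [-0.00663 +0.99783 -0.06554]
  R  [-0.13632 +0.06403 +0.98859]
t = (+0.00307, +0.13540, +0.79680) m
tr R = 2.977064; θ = arccos((tr R − 1)/2) = 0.151592 rad = 8.686°
axis k = ((R−Rᵀ)₃₂, (R−Rᵀ)₁₃, (R−Rᵀ)₂₁) / (2 sinθ) = (+0.428988, +0.900338, -0.073216)
rvec = θ·k = (+0.065031, +0.136484, -0.011099)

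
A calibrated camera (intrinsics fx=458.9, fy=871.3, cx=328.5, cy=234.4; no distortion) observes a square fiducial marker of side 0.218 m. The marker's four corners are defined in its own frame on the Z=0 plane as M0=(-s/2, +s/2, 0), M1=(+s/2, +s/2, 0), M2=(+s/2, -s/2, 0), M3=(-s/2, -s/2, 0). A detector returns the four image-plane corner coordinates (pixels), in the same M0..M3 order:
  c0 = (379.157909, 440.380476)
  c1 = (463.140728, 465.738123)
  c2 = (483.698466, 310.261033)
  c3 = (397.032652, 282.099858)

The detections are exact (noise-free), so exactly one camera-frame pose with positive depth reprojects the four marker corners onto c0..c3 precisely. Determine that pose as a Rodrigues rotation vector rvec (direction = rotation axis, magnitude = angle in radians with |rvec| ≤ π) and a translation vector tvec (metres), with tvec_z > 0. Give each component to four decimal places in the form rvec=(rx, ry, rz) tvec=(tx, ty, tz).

rvec=(0.1843, -0.0472, 0.1764) tvec=(0.2536, 0.1848, 1.1369)

Intrinsics K: fx=458.9, fy=871.3, cx=328.5, cy=234.4
Marker side s = 0.218 m; corners in marker frame (Z=0):
  M0 = (-0.1090, +0.1090, 0)
  M1 = (+0.1090, +0.1090, 0)
  M2 = (+0.1090, -0.1090, 0)
  M3 = (-0.1090, -0.1090, 0)
Detected image corners:
  c0 = (379.157909, 440.380476) px
  c1 = (463.140728, 465.738123) px
  c2 = (483.698466, 310.261033) px
  c3 = (397.032652, 282.099858) px
Planar DLT: solve 8×8 A·h = b for H (H[2,2]=1):
  H  [+415.08987 -20.69193 +430.85026]
  H  [+143.33723 +778.28618 +376.04008]
  H  [+0.05525 +0.15668 +1.00000]
B = K⁻¹H; ‖b₁‖=0.879569, ‖b₂‖=0.879569; λ = 2/(‖b₁‖+‖b₂‖) = 1.136921, sign → tz>0 ⇒ λ=+1.136921
r₁ = λ·B[:,0] = (+0.98342,+0.17014,+0.06281); r₂ = λ·B[:,1] = (-0.17878,+0.96763,+0.17814)
r₃ = r₁×r₂ = (-0.03047,-0.18641,+0.98200); SVD([r₁ r₂ r₃]) → R = UVᵀ:
  R  [+0.98342 -0.17878 -0.03047]
  R  [+0.17014 +0.96763 -0.18641]
  R  [+0.06281 +0.17814 +0.98200]
t = (+0.25357, +0.18482, +1.13692) m
tr R = 2.933043; θ = arccos((tr R − 1)/2) = 0.259488 rad = 14.868°
axis k = ((R−Rᵀ)₃₂, (R−Rᵀ)₁₃, (R−Rᵀ)₂₁) / (2 sinθ) = (+0.710390, -0.181785, +0.679927)
rvec = θ·k = (+0.184338, -0.047171, +0.176433)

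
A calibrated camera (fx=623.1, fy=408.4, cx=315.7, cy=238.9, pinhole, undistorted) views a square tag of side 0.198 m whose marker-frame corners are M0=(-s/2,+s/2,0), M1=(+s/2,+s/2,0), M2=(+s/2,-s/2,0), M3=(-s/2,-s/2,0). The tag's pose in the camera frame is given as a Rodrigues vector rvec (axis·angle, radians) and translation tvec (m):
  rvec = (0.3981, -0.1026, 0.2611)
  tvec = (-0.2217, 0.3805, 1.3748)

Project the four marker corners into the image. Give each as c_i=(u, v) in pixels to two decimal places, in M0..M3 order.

c0=(162.35, 369.22) c1=(248.71, 379.61) c2=(269.79, 334.09) c3=(179.13, 322.11)

Intrinsics K: fx=623.1, fy=408.4, cx=315.7, cy=238.9
Marker side s = 0.198 m; corners in marker frame (Z=0):
  M0 = (-0.0990, +0.0990, 0)
  M1 = (+0.0990, +0.0990, 0)
  M2 = (+0.0990, -0.0990, 0)
  M3 = (-0.0990, -0.0990, 0)
rvec = (0.3981, -0.1026, 0.2611), |rvec| = θ = 0.48701 rad = 27.904°
Rodrigues: sinθ=0.46799, 1−cosθ=0.11627; R = I + sinθ·[k]× + (1−cosθ)·[k]×²:
    [+0.96142 -0.27092 -0.04764]
    [+0.23088 +0.88889 -0.39568]
    [+0.14954 +0.36942 +0.91715]
t = (-0.2217, 0.3805, 1.3748) m
M0: Pc = R·M0+t = (-0.34370, +0.44564, +1.39657); u = 623.1·(-0.34370)/1.39657 + 315.7 = 162.3520, v = 408.4·(+0.44564)/1.39657 + 238.9 = 369.2201
M1: Pc = R·M1+t = (-0.15334, +0.49136, +1.42618); u = 623.1·(-0.15334)/1.42618 + 315.7 = 248.7052, v = 408.4·(+0.49136)/1.42618 + 238.9 = 379.6051
M2: Pc = R·M2+t = (-0.09970, +0.31536, +1.35303); u = 623.1·(-0.09970)/1.35303 + 315.7 = 269.7870, v = 408.4·(+0.31536)/1.35303 + 238.9 = 334.0873
M3: Pc = R·M3+t = (-0.29006, +0.26964, +1.32342); u = 623.1·(-0.29006)/1.32342 + 315.7 = 179.1329, v = 408.4·(+0.26964)/1.32342 + 238.9 = 322.1100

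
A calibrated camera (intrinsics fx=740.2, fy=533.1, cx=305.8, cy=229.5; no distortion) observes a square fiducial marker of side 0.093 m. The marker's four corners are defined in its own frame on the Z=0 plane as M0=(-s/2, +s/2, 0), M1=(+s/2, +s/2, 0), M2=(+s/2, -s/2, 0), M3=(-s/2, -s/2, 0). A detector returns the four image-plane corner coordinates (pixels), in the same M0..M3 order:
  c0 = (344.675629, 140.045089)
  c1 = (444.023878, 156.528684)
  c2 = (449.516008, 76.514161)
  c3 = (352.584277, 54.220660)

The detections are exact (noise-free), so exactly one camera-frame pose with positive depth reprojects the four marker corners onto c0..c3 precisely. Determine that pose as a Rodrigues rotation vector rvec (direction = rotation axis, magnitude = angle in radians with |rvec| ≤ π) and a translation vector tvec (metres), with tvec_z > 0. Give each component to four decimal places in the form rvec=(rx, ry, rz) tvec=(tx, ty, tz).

Intrinsics K: fx=740.2, fy=533.1, cx=305.8, cy=229.5
Marker side s = 0.093 m; corners in marker frame (Z=0):
  M0 = (-0.0465, +0.0465, 0)
  M1 = (+0.0465, +0.0465, 0)
  M2 = (+0.0465, -0.0465, 0)
  M3 = (-0.0465, -0.0465, 0)
Detected image corners:
  c0 = (344.675629, 140.045089) px
  c1 = (444.023878, 156.528684) px
  c2 = (449.516008, 76.514161) px
  c3 = (352.584277, 54.220660) px
Planar DLT: solve 8×8 A·h = b for H (H[2,2]=1):
  H  [+1374.29772 -155.06955 +399.56378]
  H  [+294.51323 +868.01059 +106.78410]
  H  [+0.80250 -0.20998 +1.00000]
B = K⁻¹H; ‖b₁‖=1.735752, ‖b₂‖=1.735752; λ = 2/(‖b₁‖+‖b₂‖) = 0.576119, sign → tz>0 ⇒ λ=+0.576119
r₁ = λ·B[:,0] = (+0.87865,+0.11924,+0.46234); r₂ = λ·B[:,1] = (-0.07072,+0.99013,-0.12097)
r₃ = r₁×r₂ = (-0.47220,+0.07360,+0.87841); SVD([r₁ r₂ r₃]) → R = UVᵀ:
  R  [+0.87865 -0.07072 -0.47220]
  R  [+0.11924 +0.99013 +0.07360]
  R  [+0.46234 -0.12097 +0.87841]
t = (+0.07298, -0.13262, +0.57612) m
tr R = 2.747196; θ = arccos((tr R − 1)/2) = 0.508249 rad = 29.120°
axis k = ((R−Rᵀ)₃₂, (R−Rᵀ)₁₃, (R−Rᵀ)₂₁) / (2 sinθ) = (-0.199904, -0.960180, +0.195173)
rvec = θ·k = (-0.101601, -0.488010, +0.099196)

rvec=(-0.1016, -0.4880, 0.0992) tvec=(0.0730, -0.1326, 0.5761)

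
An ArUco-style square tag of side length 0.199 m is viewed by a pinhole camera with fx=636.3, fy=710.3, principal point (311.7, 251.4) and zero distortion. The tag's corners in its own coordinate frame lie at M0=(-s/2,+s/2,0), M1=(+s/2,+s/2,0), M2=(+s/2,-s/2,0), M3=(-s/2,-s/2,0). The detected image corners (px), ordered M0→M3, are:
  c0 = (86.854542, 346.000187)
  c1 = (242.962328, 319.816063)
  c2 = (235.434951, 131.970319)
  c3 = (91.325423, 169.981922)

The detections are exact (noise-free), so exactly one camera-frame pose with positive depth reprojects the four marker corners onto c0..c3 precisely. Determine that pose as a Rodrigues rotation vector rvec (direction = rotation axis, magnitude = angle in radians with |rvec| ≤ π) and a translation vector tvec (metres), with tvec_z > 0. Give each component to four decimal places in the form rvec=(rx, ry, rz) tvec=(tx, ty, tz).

Intrinsics K: fx=636.3, fy=710.3, cx=311.7, cy=251.4
Marker side s = 0.199 m; corners in marker frame (Z=0):
  M0 = (-0.0995, +0.0995, 0)
  M1 = (+0.0995, +0.0995, 0)
  M2 = (+0.0995, -0.0995, 0)
  M3 = (-0.0995, -0.0995, 0)
Detected image corners:
  c0 = (86.854542, 346.000187) px
  c1 = (242.962328, 319.816063) px
  c2 = (235.434951, 131.970319) px
  c3 = (91.325423, 169.981922) px
Planar DLT: solve 8×8 A·h = b for H (H[2,2]=1):
  H  [+687.98365 -58.77785 +161.15054]
  H  [-258.48308 +816.85662 +238.97691]
  H  [-0.39684 -0.39762 +1.00000]
B = K⁻¹H; ‖b₁‖=1.354481, ‖b₂‖=1.354481; λ = 2/(‖b₁‖+‖b₂‖) = 0.738290, sign → tz>0 ⇒ λ=+0.738290
r₁ = λ·B[:,0] = (+0.94178,-0.16497,-0.29298); r₂ = λ·B[:,1] = (+0.07560,+0.95295,-0.29356)
r₃ = r₁×r₂ = (+0.32762,+0.25432,+0.90994); SVD([r₁ r₂ r₃]) → R = UVᵀ:
  R  [+0.94178 +0.07560 +0.32762]
  R  [-0.16497 +0.95295 +0.25432]
  R  [-0.29298 -0.29356 +0.90994]
t = (-0.17468, -0.01291, +0.73829) m
tr R = 2.804662; θ = arccos((tr R − 1)/2) = 0.445650 rad = 25.534°
axis k = ((R−Rᵀ)₃₂, (R−Rᵀ)₁₃, (R−Rᵀ)₂₁) / (2 sinθ) = (-0.635522, +0.719885, -0.279064)
rvec = θ·k = (-0.283220, +0.320817, -0.124365)

rvec=(-0.2832, 0.3208, -0.1244) tvec=(-0.1747, -0.0129, 0.7383)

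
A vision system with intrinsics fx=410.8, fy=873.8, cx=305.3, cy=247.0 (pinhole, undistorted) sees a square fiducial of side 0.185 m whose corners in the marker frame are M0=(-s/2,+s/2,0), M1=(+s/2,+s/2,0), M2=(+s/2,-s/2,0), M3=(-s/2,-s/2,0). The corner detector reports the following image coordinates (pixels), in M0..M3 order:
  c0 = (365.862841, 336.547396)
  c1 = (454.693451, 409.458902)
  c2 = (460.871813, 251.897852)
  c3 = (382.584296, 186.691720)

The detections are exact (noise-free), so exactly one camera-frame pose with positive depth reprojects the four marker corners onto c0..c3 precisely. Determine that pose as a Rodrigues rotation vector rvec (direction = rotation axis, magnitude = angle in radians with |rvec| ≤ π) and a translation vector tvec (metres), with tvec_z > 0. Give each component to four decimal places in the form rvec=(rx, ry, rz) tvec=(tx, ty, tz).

Intrinsics K: fx=410.8, fy=873.8, cx=305.3, cy=247.0
Marker side s = 0.185 m; corners in marker frame (Z=0):
  M0 = (-0.0925, +0.0925, 0)
  M1 = (+0.0925, +0.0925, 0)
  M2 = (+0.0925, -0.0925, 0)
  M3 = (-0.0925, -0.0925, 0)
Detected image corners:
  c0 = (365.862841, 336.547396) px
  c1 = (454.693451, 409.458902) px
  c2 = (460.871813, 251.897852) px
  c3 = (382.584296, 186.691720) px
Planar DLT: solve 8×8 A·h = b for H (H[2,2]=1):
  H  [+463.77827 -343.62572 +416.49092]
  H  [+381.87640 +630.29348 +291.43962]
  H  [+0.03340 -0.67745 +1.00000]
B = K⁻¹H; ‖b₁‖=1.184517, ‖b₂‖=1.184517; λ = 2/(‖b₁‖+‖b₂‖) = 0.844226, sign → tz>0 ⇒ λ=+0.844226
r₁ = λ·B[:,0] = (+0.93215,+0.36098,+0.02819); r₂ = λ·B[:,1] = (-0.28113,+0.77063,-0.57192)
r₃ = r₁×r₂ = (-0.22818,+0.52519,+0.81982); SVD([r₁ r₂ r₃]) → R = UVᵀ:
  R  [+0.93215 -0.28113 -0.22818]
  R  [+0.36098 +0.77063 +0.52519]
  R  [+0.02819 -0.57192 +0.81982]
t = (+0.22851, +0.04294, +0.84423) m
tr R = 2.522598; θ = arccos((tr R − 1)/2) = 0.705483 rad = 40.421°
axis k = ((R−Rᵀ)₃₂, (R−Rᵀ)₁₃, (R−Rᵀ)₂₁) / (2 sinθ) = (-0.846014, -0.197699, +0.495153)
rvec = θ·k = (-0.596848, -0.139473, +0.349322)

rvec=(-0.5968, -0.1395, 0.3493) tvec=(0.2285, 0.0429, 0.8442)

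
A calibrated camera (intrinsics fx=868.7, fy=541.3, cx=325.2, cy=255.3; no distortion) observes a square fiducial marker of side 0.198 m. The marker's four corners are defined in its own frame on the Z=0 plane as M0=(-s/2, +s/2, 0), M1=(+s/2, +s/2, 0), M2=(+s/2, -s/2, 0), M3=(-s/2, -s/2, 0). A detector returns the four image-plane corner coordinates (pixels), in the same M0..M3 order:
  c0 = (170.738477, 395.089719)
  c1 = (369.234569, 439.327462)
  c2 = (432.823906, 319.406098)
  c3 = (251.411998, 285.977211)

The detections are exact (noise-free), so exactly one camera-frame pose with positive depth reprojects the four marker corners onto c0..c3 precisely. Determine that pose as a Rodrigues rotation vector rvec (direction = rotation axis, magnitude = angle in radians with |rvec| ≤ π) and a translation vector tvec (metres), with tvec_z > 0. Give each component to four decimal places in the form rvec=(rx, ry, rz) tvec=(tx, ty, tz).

Intrinsics K: fx=868.7, fy=541.3, cx=325.2, cy=255.3
Marker side s = 0.198 m; corners in marker frame (Z=0):
  M0 = (-0.0990, +0.0990, 0)
  M1 = (+0.0990, +0.0990, 0)
  M2 = (+0.0990, -0.0990, 0)
  M3 = (-0.0990, -0.0990, 0)
Detected image corners:
  c0 = (170.738477, 395.089719) px
  c1 = (369.234569, 439.327462) px
  c2 = (432.823906, 319.406098) px
  c3 = (251.411998, 285.977211) px
Planar DLT: solve 8×8 A·h = b for H (H[2,2]=1):
  H  [+869.47290 -537.76225 +305.37383]
  H  [+91.71296 +375.02187 +356.21045]
  H  [-0.28586 -0.56278 +1.00000]
B = K⁻¹H; ‖b₁‖=1.183946, ‖b₂‖=1.183946; λ = 2/(‖b₁‖+‖b₂‖) = 0.844633, sign → tz>0 ⇒ λ=+0.844633
r₁ = λ·B[:,0] = (+0.93577,+0.25698,-0.24144); r₂ = λ·B[:,1] = (-0.34492,+0.80937,-0.47535)
r₃ = r₁×r₂ = (+0.07326,+0.52809,+0.84602); SVD([r₁ r₂ r₃]) → R = UVᵀ:
  R  [+0.93577 -0.34492 +0.07326]
  R  [+0.25698 +0.80937 +0.52809]
  R  [-0.24144 -0.47535 +0.84602]
t = (-0.01928, +0.15746, +0.84463) m
tr R = 2.591160; θ = arccos((tr R − 1)/2) = 0.650832 rad = 37.290°
axis k = ((R−Rᵀ)₃₂, (R−Rᵀ)₁₃, (R−Rᵀ)₂₁) / (2 sinθ) = (-0.828126, +0.259723, +0.496741)
rvec = θ·k = (-0.538971, +0.169036, +0.323295)

rvec=(-0.5390, 0.1690, 0.3233) tvec=(-0.0193, 0.1575, 0.8446)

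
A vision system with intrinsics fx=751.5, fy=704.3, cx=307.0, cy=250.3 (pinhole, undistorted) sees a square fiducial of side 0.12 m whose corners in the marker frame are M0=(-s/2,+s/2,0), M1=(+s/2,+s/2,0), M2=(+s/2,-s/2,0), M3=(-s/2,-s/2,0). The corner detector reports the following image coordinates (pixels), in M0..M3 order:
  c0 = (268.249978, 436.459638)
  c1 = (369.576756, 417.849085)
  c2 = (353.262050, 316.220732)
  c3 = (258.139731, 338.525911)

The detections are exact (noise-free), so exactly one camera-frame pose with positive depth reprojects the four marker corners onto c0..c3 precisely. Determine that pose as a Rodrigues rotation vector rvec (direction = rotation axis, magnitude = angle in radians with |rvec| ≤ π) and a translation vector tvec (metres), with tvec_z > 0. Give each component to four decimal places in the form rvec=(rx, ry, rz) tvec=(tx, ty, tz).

rvec=(-0.3748, 0.3963, -0.2019) tvec=(0.0044, 0.1487, 0.8328)

Intrinsics K: fx=751.5, fy=704.3, cx=307.0, cy=250.3
Marker side s = 0.12 m; corners in marker frame (Z=0):
  M0 = (-0.0600, +0.0600, 0)
  M1 = (+0.0600, +0.0600, 0)
  M2 = (+0.0600, -0.0600, 0)
  M3 = (-0.0600, -0.0600, 0)
Detected image corners:
  c0 = (268.249978, 436.459638) px
  c1 = (369.576756, 417.849085) px
  c2 = (353.262050, 316.220732) px
  c3 = (258.139731, 338.525911) px
Planar DLT: solve 8×8 A·h = b for H (H[2,2]=1):
  H  [+691.22589 -37.89150 +310.92576]
  H  [-323.82553 +653.11671 +376.10010]
  H  [-0.40531 -0.47186 +1.00000]
B = K⁻¹H; ‖b₁‖=1.200830, ‖b₂‖=1.200830; λ = 2/(‖b₁‖+‖b₂‖) = 0.832757, sign → tz>0 ⇒ λ=+0.832757
r₁ = λ·B[:,0] = (+0.90385,-0.26294,-0.33752); r₂ = λ·B[:,1] = (+0.11854,+0.91189,-0.39295)
r₃ = r₁×r₂ = (+0.41110,+0.31516,+0.85538); SVD([r₁ r₂ r₃]) → R = UVᵀ:
  R  [+0.90385 +0.11854 +0.41110]
  R  [-0.26294 +0.91189 +0.31516]
  R  [-0.33752 -0.39295 +0.85538]
t = (+0.00435, +0.14874, +0.83276) m
tr R = 2.671114; θ = arccos((tr R − 1)/2) = 0.581650 rad = 33.326°
axis k = ((R−Rᵀ)₃₂, (R−Rᵀ)₁₃, (R−Rᵀ)₂₁) / (2 sinθ) = (-0.644432, +0.681307, -0.347171)
rvec = θ·k = (-0.374834, +0.396282, -0.201932)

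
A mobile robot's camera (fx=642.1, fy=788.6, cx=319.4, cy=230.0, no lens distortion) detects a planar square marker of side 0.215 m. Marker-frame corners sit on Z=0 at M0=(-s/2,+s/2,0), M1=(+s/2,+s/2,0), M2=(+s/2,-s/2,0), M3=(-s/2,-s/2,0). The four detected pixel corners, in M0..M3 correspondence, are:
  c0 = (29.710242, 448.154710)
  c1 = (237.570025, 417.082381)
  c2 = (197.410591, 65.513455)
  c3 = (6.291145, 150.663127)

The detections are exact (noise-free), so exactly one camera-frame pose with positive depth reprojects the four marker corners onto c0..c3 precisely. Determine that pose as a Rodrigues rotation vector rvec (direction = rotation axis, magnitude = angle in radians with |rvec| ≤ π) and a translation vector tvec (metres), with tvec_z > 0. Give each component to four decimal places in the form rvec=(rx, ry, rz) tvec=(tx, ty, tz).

Intrinsics K: fx=642.1, fy=788.6, cx=319.4, cy=230.0
Marker side s = 0.215 m; corners in marker frame (Z=0):
  M0 = (-0.1075, +0.1075, 0)
  M1 = (+0.1075, +0.1075, 0)
  M2 = (+0.1075, -0.1075, 0)
  M3 = (-0.1075, -0.1075, 0)
Detected image corners:
  c0 = (29.710242, 448.154710) px
  c1 = (237.570025, 417.082381) px
  c2 = (197.410591, 65.513455) px
  c3 = (6.291145, 150.663127) px
Planar DLT: solve 8×8 A·h = b for H (H[2,2]=1):
  H  [+830.04697 +113.87586 +108.49385]
  H  [-495.88175 +1428.20739 +268.39445]
  H  [-0.82148 -0.25940 +1.00000]
B = K⁻¹H; ‖b₁‖=1.928959, ‖b₂‖=1.928959; λ = 2/(‖b₁‖+‖b₂‖) = 0.518414, sign → tz>0 ⇒ λ=+0.518414
r₁ = λ·B[:,0] = (+0.88200,-0.20178,-0.42587); r₂ = λ·B[:,1] = (+0.15883,+0.97810,-0.13448)
r₃ = r₁×r₂ = (+0.44368,+0.05097,+0.89474); SVD([r₁ r₂ r₃]) → R = UVᵀ:
  R  [+0.88200 +0.15883 +0.44368]
  R  [-0.20178 +0.97810 +0.05097]
  R  [-0.42587 -0.13448 +0.89474]
t = (-0.17028, +0.02524, +0.51841) m
tr R = 2.754838; θ = arccos((tr R − 1)/2) = 0.500341 rad = 28.667°
axis k = ((R−Rᵀ)₃₂, (R−Rᵀ)₁₃, (R−Rᵀ)₂₁) / (2 sinθ) = (-0.193280, +0.906299, -0.375852)
rvec = θ·k = (-0.096706, +0.453459, -0.188054)

rvec=(-0.0967, 0.4535, -0.1881) tvec=(-0.1703, 0.0252, 0.5184)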